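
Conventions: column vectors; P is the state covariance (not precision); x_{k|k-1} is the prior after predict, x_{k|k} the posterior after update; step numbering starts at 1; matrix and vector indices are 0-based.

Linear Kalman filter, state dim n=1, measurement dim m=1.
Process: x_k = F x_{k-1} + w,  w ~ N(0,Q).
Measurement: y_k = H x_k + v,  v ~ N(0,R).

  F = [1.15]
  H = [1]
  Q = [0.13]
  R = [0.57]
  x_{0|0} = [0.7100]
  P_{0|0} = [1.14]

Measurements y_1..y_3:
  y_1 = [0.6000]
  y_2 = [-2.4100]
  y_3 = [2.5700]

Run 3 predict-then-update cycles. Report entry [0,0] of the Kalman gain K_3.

step 1: x^-=[0.8165]  P^-=[1.6376]  S=[2.2076]  K=[0.7418]  nu=[-0.2165]  x^+=[0.6559]  P^+=[0.4228]
step 2: x^-=[0.7543]  P^-=[0.6892]  S=[1.2592]  K=[0.5473]  nu=[-3.1643]  x^+=[-0.9776]  P^+=[0.3120]
step 3: x^-=[-1.1243]  P^-=[0.5426]  S=[1.1126]  K=[0.4877]  nu=[3.6943]  x^+=[0.6774]  P^+=[0.2780]

K[0,0] = 0.4877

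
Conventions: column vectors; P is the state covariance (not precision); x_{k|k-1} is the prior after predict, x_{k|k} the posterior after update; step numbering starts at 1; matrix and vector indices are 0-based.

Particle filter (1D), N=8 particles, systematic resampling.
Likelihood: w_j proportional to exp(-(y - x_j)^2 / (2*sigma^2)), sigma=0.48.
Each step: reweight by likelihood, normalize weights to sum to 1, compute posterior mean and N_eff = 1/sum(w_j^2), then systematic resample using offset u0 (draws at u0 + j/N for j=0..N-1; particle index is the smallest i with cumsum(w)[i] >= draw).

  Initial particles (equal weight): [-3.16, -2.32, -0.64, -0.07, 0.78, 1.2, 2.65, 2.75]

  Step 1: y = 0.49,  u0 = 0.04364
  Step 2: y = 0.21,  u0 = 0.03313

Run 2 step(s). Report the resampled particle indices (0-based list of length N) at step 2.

step 1: w=[0.0000, 0.0000, 0.0360, 0.2915, 0.4797, 0.1928, 0.0000, 0.0000]  mean=0.5621  Neff=2.8289  idx=[3, 3, 3, 4, 4, 4, 4, 5]
step 2: w=[0.1823, 0.1823, 0.1823, 0.1068, 0.1068, 0.1068, 0.1068, 0.0258]  mean=0.3258  Neff=6.8476  idx=[0, 0, 1, 2, 2, 4, 5, 6]

resampled_idx = [0, 0, 1, 2, 2, 4, 5, 6]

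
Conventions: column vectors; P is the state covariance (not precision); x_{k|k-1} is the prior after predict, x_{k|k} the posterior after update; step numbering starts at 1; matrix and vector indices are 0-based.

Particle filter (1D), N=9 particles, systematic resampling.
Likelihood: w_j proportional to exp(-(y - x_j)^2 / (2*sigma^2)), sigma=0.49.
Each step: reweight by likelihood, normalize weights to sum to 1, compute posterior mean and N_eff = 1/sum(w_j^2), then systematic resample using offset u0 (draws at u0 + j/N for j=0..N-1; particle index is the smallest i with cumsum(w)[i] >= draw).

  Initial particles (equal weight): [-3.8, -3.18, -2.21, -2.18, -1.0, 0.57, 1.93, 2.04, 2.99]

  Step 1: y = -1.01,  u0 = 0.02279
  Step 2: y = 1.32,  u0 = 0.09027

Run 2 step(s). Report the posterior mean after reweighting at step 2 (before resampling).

post_mean = -1.0000

step 1: w=[0.0000, 0.0000, 0.0448, 0.0519, 0.8983, 0.0050, 0.0000, 0.0000, 0.0000]  mean=-1.1078  Neff=1.2321  idx=[2, 4, 4, 4, 4, 4, 4, 4, 4]
step 2: w=[0.0000, 0.1250, 0.1250, 0.1250, 0.1250, 0.1250, 0.1250, 0.1250, 0.1250]  mean=-1.0000  Neff=8.0000  idx=[1, 2, 3, 4, 5, 6, 7, 7, 8]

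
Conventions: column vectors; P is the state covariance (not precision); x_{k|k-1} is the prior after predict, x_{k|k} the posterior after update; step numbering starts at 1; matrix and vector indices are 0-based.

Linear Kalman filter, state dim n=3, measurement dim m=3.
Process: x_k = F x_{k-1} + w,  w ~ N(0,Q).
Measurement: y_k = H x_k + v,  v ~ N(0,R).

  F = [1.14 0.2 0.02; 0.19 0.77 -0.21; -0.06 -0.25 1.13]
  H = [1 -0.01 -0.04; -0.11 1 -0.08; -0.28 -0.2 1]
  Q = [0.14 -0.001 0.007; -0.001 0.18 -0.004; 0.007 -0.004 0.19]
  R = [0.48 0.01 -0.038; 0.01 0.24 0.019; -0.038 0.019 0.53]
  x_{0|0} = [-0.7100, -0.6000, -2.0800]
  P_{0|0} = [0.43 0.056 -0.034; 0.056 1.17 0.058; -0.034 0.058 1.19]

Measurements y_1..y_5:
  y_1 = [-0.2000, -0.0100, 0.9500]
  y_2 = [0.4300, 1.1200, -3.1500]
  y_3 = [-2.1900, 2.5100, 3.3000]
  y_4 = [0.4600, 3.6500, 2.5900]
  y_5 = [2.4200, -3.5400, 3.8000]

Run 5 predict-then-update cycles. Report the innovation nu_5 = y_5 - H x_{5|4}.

innov = [2.3947, -4.7761, 3.3624]

step 1: x^-=[-0.9710, -0.1601, -2.1578]  P^-=[0.7706 0.3251 -0.1016; 0.3251 0.9420 -0.4760; -0.1016 -0.4760 1.7577]  S=[1.2547 0.2732 -0.4881; 0.2732 1.2055 -0.8449; -0.4881 -0.8449 2.6695]  K=[0.5957 0.0604 -0.0152; 0.0933 0.7400 -0.0317; 0.1548 -0.0303 0.7235]  nu=[0.6831, -0.1293, 2.8039]  x^+=[-0.6145, -0.2810, -0.0196]  P^+=[0.2902 0.0571 0.0631; 0.0571 0.1880 0.0473; 0.0631 0.0473 0.4041]
step 2: x^-=[-0.7571, -0.3290, 0.0850]  P^-=[0.5542 0.1253 0.0616; 0.1253 0.3162 -0.0868; 0.0616 -0.0868 0.6853]  S=[1.0278 0.0723 -0.1822; 0.0723 0.5546 -0.2079; -0.1822 -0.2079 1.2856]  K=[0.5312 0.0336 -0.0116; 0.0766 0.5299 -0.0474; 0.1355 -0.0832 0.5389]  nu=[1.1872, 1.3726, -3.5128]  x^+=[-0.0398, 0.6558, -1.7612]  P^+=[0.2584 0.0461 0.0559; 0.0461 0.1338 0.0217; 0.0559 0.0217 0.2989]
step 3: x^-=[0.0506, 0.8673, -2.1517]  P^-=[0.5050 0.1028 0.0524; 0.1028 0.2839 -0.0752; 0.0524 -0.0752 0.5625]  S=[0.9797 0.0553 -0.1684; 0.0553 0.5239 -0.1748; -0.1684 -0.1748 1.1556]  K=[0.5081 0.0227 -0.0173; 0.0674 0.5071 -0.0526; 0.1208 -0.0894 0.4911]  nu=[-2.3180, 1.4761, 5.6393]  x^+=[-1.1911, 1.1627, 0.2057]  P^+=[0.2472 0.0414 0.0494; 0.0414 0.1272 0.0162; 0.0494 0.0162 0.2711]
step 4: x^-=[-1.1212, 0.6258, 0.0133]  P^-=[0.4876 0.0968 0.0448; 0.0968 0.2792 -0.0733; 0.0448 -0.0733 0.5304]  S=[0.9629 0.0516 -0.1688; 0.0516 0.5197 -0.1676; -0.1688 -0.1676 1.1248]  K=[0.4988 0.0198 -0.0210; 0.0641 0.5042 -0.0542; 0.1137 -0.0896 0.4771]  nu=[1.5879, 2.9019, 2.3880]  x^+=[-0.3217, 2.0614, 1.0731]  P^+=[0.2427 0.0397 0.0462; 0.0397 0.1262 0.0148; 0.0462 0.0148 0.2627]
step 5: x^-=[0.0670, 1.3008, 0.7165]  P^-=[0.4809 0.0950 0.0410; 0.0950 0.2783 -0.0730; 0.0410 -0.0730 0.5208]  S=[0.9565 0.0508 -0.1701; 0.0508 0.5190 -0.1657; -0.1701 -0.1657 1.1165]  K=[0.4950 0.0191 -0.0227; 0.0630 0.5038 -0.0547; 0.1106 -0.0894 0.4728]  nu=[2.3947, -4.7761, 3.3624]  x^+=[1.0850, -1.1383, 2.9983]  P^+=[0.2408 0.0392 0.0448; 0.0392 0.1260 0.0144; 0.0448 0.0144 0.2601]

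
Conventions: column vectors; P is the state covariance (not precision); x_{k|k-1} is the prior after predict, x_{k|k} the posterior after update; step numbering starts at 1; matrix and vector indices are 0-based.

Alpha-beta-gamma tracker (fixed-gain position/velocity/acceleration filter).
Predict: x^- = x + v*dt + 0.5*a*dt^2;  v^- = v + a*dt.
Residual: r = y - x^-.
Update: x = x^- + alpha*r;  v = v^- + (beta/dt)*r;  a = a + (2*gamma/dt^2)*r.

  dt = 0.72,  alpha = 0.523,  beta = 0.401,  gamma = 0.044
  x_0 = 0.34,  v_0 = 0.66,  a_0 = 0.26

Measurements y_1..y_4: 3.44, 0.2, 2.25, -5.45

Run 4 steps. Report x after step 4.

step 1: x_pred=0.8826  r=2.5574  x^+=2.2201  v^+=2.2715  a^+=0.6941
step 2: x_pred=4.0355  r=-3.8355  x^+=2.0296  v^+=0.6351  a^+=0.0430
step 3: x_pred=2.4980  r=-0.2480  x^+=2.3683  v^+=0.5280  a^+=0.0009
step 4: x_pred=2.7487  r=-8.1987  x^+=-1.5392  v^+=-4.0376  a^+=-1.3908

x_post = -1.5392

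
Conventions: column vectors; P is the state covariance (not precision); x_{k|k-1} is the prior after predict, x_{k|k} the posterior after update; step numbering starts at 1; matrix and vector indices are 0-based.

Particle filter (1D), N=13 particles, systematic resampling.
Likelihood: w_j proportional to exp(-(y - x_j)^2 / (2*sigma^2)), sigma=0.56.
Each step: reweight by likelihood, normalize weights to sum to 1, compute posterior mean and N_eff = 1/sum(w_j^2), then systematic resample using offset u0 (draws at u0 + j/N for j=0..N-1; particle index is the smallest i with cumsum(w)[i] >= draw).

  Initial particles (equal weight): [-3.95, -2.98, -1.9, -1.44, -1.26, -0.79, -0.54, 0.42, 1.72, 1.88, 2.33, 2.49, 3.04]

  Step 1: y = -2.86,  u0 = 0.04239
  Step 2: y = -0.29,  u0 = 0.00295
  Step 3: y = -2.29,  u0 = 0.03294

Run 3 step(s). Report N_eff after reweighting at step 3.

N_eff = 10.6848

step 1: w=[0.1062, 0.6901, 0.1625, 0.0284, 0.0119, 0.0008, 0.0001, 0.0000, 0.0000, 0.0000, 0.0000, 0.0000, 0.0000]  mean=-2.8414  Neff=1.9421  idx=[0, 1, 1, 1, 1, 1, 1, 1, 1, 1, 2, 2, 3]
step 2: w=[0.0000, 0.0001, 0.0001, 0.0001, 0.0001, 0.0001, 0.0001, 0.0001, 0.0001, 0.0001, 0.1044, 0.1044, 0.7906]  mean=-1.5370  Neff=1.5461  idx=[10, 10, 11, 12, 12, 12, 12, 12, 12, 12, 12, 12, 12]
step 3: w=[0.1423, 0.1423, 0.1423, 0.0573, 0.0573, 0.0573, 0.0573, 0.0573, 0.0573, 0.0573, 0.0573, 0.0573, 0.0573]  mean=-1.6364  Neff=10.6848  idx=[0, 0, 1, 1, 2, 2, 4, 5, 6, 8, 9, 10, 12]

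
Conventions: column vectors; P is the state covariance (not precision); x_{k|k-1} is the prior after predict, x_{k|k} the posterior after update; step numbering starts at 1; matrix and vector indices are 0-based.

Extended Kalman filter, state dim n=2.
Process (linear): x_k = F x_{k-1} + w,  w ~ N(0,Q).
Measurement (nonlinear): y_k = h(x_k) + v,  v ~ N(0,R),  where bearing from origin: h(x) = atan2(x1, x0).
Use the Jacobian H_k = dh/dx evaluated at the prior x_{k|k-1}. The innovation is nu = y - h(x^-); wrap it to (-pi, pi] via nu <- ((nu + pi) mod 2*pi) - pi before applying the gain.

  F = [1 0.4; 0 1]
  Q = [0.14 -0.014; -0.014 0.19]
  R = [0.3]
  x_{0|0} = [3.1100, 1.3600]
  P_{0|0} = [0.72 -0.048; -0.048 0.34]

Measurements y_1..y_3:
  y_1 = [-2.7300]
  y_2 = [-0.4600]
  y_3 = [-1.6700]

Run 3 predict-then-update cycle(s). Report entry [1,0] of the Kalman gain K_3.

K[1,0] = 0.5452

step 1: x^-=[3.6540, 1.3600]  P^-=[0.8760 0.0740; 0.0740 0.5300]  H_jac=[-0.0895 0.2404]  S=[0.3345]  K=[-0.1811; 0.3611]  nu=[-3.0863]  x^+=[4.2131, 0.2455]  P^+=[0.8650 0.0959; 0.0959 0.4864]
step 2: x^-=[4.3113, 0.2455]  P^-=[1.1595 0.2764; 0.2764 0.6764]  H_jac=[-0.0132 0.2312]  S=[0.3347]  K=[0.1454; 0.4564]  nu=[-0.5169]  x^+=[4.2361, 0.0096]  P^+=[1.1525 0.2542; 0.2542 0.6067]
step 3: x^-=[4.2400, 0.0096]  P^-=[1.5929 0.4829; 0.4829 0.7967]  H_jac=[-0.0005 0.2359]  S=[0.3442]  K=[0.3284; 0.5452]  nu=[-1.6723]  x^+=[3.6907, -0.9021]  P^+=[1.5558 0.4213; 0.4213 0.6944]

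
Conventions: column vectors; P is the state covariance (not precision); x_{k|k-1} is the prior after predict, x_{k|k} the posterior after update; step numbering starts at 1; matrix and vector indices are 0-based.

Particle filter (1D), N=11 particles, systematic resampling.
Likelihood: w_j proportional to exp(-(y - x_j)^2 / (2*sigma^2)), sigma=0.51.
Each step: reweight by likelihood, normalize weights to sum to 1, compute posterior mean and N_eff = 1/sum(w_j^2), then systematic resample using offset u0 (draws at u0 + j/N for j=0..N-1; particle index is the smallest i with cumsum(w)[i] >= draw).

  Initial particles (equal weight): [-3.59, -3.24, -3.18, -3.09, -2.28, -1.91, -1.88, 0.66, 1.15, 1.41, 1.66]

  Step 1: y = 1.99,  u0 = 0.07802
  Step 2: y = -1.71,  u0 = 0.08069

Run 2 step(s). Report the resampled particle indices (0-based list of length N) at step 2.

resampled_idx = [0, 0, 0, 0, 0, 1, 1, 1, 1, 1, 4]

step 1: w=[0.0000, 0.0000, 0.0000, 0.0000, 0.0000, 0.0000, 0.0000, 0.0205, 0.1584, 0.3222, 0.4989]  mean=1.4781  Neff=2.6441  idx=[8, 8, 9, 9, 9, 10, 10, 10, 10, 10, 10]
step 2: w=[0.4620, 0.4620, 0.0233, 0.0233, 0.0233, 0.0010, 0.0010, 0.0010, 0.0010, 0.0010, 0.0010]  mean=1.1713  Neff=2.3334  idx=[0, 0, 0, 0, 0, 1, 1, 1, 1, 1, 4]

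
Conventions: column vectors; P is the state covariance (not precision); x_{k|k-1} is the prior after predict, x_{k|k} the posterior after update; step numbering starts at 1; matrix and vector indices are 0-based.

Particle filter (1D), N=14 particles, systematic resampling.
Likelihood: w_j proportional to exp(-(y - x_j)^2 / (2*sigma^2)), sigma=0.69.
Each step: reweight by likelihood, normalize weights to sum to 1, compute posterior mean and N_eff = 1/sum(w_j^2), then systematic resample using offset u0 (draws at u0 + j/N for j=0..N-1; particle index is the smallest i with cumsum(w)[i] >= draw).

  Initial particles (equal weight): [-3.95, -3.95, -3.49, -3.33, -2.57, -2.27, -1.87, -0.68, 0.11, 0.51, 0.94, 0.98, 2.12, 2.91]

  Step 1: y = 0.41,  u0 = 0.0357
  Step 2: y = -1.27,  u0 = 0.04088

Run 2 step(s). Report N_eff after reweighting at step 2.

step 1: w=[0.0000, 0.0000, 0.0000, 0.0000, 0.0000, 0.0001, 0.0012, 0.0777, 0.2463, 0.2678, 0.2015, 0.1924, 0.0126, 0.0004]  mean=0.5140  Neff=4.6251  idx=[7, 8, 8, 8, 8, 9, 9, 9, 10, 10, 10, 11, 11, 11]
step 2: w=[0.5045, 0.0984, 0.0984, 0.0984, 0.0984, 0.0261, 0.0261, 0.0261, 0.0043, 0.0043, 0.0043, 0.0036, 0.0036, 0.0036]  mean=-0.2372  Neff=3.3856  idx=[0, 0, 0, 0, 0, 0, 0, 1, 2, 2, 3, 4, 4, 7]

N_eff = 3.3856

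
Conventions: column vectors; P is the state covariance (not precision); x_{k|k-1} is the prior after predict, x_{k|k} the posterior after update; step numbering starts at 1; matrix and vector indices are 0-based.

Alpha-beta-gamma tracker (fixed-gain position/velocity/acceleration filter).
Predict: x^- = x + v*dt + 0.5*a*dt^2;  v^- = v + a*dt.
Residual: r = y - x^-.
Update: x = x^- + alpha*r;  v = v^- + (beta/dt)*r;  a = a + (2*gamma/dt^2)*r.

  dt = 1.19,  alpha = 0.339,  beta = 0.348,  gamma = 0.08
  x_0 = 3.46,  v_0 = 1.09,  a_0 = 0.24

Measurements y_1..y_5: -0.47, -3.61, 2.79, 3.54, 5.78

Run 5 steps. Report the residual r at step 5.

step 1: x_pred=4.9270  r=-5.3970  x^+=3.0974  v^+=-0.2027  a^+=-0.3698
step 2: x_pred=2.5944  r=-6.2044  x^+=0.4911  v^+=-2.4571  a^+=-1.0708
step 3: x_pred=-3.1911  r=5.9811  x^+=-1.1635  v^+=-1.9823  a^+=-0.3950
step 4: x_pred=-3.8021  r=7.3421  x^+=-1.3132  v^+=-0.3053  a^+=0.4345
step 5: x_pred=-1.3688  r=7.1488  x^+=1.0547  v^+=2.3024  a^+=1.2422

resid = 7.1488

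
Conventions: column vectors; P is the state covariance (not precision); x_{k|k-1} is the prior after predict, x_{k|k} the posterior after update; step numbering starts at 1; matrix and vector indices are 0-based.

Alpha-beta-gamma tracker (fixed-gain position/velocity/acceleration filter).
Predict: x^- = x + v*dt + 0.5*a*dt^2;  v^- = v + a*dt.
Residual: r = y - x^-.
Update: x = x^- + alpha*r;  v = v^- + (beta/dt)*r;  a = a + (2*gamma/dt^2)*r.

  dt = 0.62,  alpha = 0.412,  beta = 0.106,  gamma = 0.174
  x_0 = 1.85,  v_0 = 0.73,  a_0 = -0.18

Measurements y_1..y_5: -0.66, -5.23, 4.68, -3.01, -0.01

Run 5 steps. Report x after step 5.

step 1: x_pred=2.2680  r=-2.9280  x^+=1.0617  v^+=0.1178  a^+=-2.8307
step 2: x_pred=0.5906  r=-5.8206  x^+=-1.8075  v^+=-2.6324  a^+=-8.1002
step 3: x_pred=-4.9964  r=9.6764  x^+=-1.0097  v^+=-6.0002  a^+=0.6599
step 4: x_pred=-4.6030  r=1.5930  x^+=-3.9467  v^+=-5.3187  a^+=2.1021
step 5: x_pred=-6.8402  r=6.8302  x^+=-4.0262  v^+=-2.8476  a^+=8.2855

x_post = -4.0262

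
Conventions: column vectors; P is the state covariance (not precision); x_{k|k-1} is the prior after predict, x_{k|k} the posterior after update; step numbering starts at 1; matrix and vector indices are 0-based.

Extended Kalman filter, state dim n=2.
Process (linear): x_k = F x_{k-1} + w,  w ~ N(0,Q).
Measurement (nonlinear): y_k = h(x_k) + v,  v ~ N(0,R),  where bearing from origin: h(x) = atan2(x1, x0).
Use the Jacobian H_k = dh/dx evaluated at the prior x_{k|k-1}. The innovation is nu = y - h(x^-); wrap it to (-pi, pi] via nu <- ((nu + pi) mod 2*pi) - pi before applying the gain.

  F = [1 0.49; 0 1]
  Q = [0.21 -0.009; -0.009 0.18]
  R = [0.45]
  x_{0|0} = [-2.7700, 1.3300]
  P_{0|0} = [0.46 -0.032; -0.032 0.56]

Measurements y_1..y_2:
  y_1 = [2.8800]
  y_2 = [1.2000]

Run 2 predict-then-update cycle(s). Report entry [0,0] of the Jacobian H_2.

step 1: x^-=[-2.1183, 1.3300]  P^-=[0.7731 0.2334; 0.2334 0.7400]  H_jac=[-0.2126 -0.3386]  S=[0.6034]  K=[-0.4034; -0.4975]  nu=[0.2991]  x^+=[-2.2389, 1.1812]  P^+=[0.6749 0.1123; 0.1123 0.5907]
step 2: x^-=[-1.6601, 1.1812]  P^-=[1.1368 0.3927; 0.3927 0.7707]  H_jac=[-0.2845 -0.3999]  S=[0.7547]  K=[-0.6367; -0.5565]  nu=[-1.3232]  x^+=[-0.8176, 1.9175]  P^+=[0.8308 0.1253; 0.1253 0.5370]

H_jac[0,0] = -0.2845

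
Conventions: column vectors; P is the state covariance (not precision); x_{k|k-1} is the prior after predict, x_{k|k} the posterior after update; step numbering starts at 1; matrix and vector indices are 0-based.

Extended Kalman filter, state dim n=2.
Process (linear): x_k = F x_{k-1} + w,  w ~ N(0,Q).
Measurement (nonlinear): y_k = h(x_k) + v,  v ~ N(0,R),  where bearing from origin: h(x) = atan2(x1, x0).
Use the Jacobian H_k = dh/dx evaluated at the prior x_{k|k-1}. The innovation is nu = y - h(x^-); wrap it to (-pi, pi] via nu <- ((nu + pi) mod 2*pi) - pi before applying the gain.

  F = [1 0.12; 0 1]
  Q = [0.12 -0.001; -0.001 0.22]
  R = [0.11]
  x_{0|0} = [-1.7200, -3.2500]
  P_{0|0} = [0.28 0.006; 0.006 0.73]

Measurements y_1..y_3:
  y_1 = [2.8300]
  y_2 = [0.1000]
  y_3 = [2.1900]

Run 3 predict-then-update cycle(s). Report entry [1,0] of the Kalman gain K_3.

step 1: x^-=[-2.1100, -3.2500]  P^-=[0.4120 0.0926; 0.0926 0.9500]  H_jac=[0.2165 -0.1405]  S=[0.1424]  K=[0.5347; -0.7966]  nu=[-1.3066]  x^+=[-2.8086, -2.2092]  P^+=[0.3712 0.1533; 0.1533 0.8596]
step 2: x^-=[-3.0737, -2.2092]  P^-=[0.5404 0.2554; 0.2554 1.0796]  H_jac=[0.1542 -0.2145]  S=[0.1556]  K=[0.1833; -1.2351]  nu=[2.6184]  x^+=[-2.5938, -5.4431]  P^+=[0.5352 0.2907; 0.2907 0.8422]
step 3: x^-=[-3.2469, -5.4431]  P^-=[0.7370 0.3907; 0.3907 1.0622]  H_jac=[0.1355 -0.0808]  S=[0.1219]  K=[0.5601; -0.2700]  nu=[-1.9845]  x^+=[-4.3586, -4.9073]  P^+=[0.6988 0.4092; 0.4092 1.0533]

K[1,0] = -0.2700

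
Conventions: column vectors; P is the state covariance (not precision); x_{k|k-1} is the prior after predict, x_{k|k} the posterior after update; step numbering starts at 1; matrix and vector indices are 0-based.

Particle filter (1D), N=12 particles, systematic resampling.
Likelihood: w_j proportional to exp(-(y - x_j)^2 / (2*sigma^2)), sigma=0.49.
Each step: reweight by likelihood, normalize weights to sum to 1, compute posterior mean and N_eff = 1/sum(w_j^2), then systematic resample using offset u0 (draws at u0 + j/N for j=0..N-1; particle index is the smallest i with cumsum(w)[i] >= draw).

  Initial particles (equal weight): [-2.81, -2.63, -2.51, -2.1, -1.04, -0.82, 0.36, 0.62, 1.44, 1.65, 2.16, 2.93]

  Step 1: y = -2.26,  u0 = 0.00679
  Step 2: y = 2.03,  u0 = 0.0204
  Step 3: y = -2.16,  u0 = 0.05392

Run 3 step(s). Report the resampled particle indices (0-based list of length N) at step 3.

resampled_idx = [0, 1, 2, 3, 4, 5, 6, 7, 8, 9, 10, 11]

step 1: w=[0.1681, 0.2373, 0.2770, 0.2992, 0.0142, 0.0042, 0.0000, 0.0000, 0.0000, 0.0000, 0.0000, 0.0000]  mean=-2.4382  Neff=3.9836  idx=[0, 0, 1, 1, 1, 2, 2, 2, 2, 3, 3, 3]
step 2: w=[0.0000, 0.0000, 0.0000, 0.0000, 0.0000, 0.0002, 0.0002, 0.0002, 0.0002, 0.3330, 0.3330, 0.3330]  mean=-2.1004  Neff=3.0053  idx=[9, 9, 9, 9, 10, 10, 10, 10, 11, 11, 11, 11]
step 3: w=[0.0833, 0.0833, 0.0833, 0.0833, 0.0833, 0.0833, 0.0833, 0.0833, 0.0833, 0.0833, 0.0833, 0.0833]  mean=-2.1000  Neff=12.0000  idx=[0, 1, 2, 3, 4, 5, 6, 7, 8, 9, 10, 11]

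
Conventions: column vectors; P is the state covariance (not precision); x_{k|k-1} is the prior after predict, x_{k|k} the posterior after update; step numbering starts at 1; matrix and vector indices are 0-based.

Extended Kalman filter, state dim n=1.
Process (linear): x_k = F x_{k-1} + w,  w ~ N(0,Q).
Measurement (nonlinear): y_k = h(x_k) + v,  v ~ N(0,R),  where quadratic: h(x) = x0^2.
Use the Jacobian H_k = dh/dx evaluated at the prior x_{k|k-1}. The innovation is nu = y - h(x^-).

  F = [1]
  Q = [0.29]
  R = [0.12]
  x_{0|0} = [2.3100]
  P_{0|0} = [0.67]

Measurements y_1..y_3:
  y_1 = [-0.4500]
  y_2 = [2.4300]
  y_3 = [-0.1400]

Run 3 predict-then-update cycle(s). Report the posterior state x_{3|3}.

step 1: x^-=[2.3100]  P^-=[0.9600]  H_jac=[4.6200]  S=[20.6106]  K=[0.2152]  nu=[-5.7861]  x^+=[1.0649]  P^+=[0.0056]
step 2: x^-=[1.0649]  P^-=[0.2956]  H_jac=[2.1298]  S=[1.4608]  K=[0.4310]  nu=[1.2960]  x^+=[1.6234]  P^+=[0.0243]
step 3: x^-=[1.6234]  P^-=[0.3143]  H_jac=[3.2468]  S=[3.4332]  K=[0.2972]  nu=[-2.7755]  x^+=[0.7985]  P^+=[0.0110]

x_post = [0.7985]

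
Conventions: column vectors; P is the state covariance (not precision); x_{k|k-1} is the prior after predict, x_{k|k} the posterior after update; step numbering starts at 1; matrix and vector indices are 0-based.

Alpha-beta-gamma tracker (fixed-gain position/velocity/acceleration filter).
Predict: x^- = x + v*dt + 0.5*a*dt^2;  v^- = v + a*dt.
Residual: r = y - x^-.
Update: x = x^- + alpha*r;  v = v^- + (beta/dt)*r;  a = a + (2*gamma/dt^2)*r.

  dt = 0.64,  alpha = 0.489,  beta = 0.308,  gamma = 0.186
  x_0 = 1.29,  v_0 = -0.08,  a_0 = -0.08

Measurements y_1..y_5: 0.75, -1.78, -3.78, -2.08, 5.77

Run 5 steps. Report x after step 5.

step 1: x_pred=1.2224  r=-0.4724  x^+=0.9914  v^+=-0.3586  a^+=-0.5090
step 2: x_pred=0.6577  r=-2.4377  x^+=-0.5343  v^+=-1.8575  a^+=-2.7230
step 3: x_pred=-2.2808  r=-1.4992  x^+=-3.0139  v^+=-4.3217  a^+=-4.0845
step 4: x_pred=-6.6163  r=4.5363  x^+=-4.3980  v^+=-4.7527  a^+=0.0353
step 5: x_pred=-7.4325  r=13.2025  x^+=-0.9765  v^+=1.6236  a^+=12.0259

x_post = -0.9765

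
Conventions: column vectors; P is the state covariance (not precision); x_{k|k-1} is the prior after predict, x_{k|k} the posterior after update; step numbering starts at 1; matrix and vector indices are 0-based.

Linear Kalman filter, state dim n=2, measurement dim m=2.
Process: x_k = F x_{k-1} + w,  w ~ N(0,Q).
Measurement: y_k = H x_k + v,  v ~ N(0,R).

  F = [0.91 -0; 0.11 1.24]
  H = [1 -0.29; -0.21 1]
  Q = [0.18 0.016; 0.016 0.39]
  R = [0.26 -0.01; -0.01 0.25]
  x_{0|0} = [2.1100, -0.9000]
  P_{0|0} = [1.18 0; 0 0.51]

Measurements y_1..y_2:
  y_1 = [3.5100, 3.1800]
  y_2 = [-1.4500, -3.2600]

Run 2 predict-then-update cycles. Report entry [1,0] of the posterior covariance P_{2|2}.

P_post[1,0] = 0.0704

step 1: x^-=[1.9201, -0.8839]  P^-=[1.1572 0.1341; 0.1341 1.1885]  S=[1.4393 -0.4554; -0.4554 1.4332]  K=[0.8370 0.1900; 0.1221 0.8484]  nu=[1.3336, 4.4671]  x^+=[3.8851, 3.0690]  P^+=[0.2418 0.0899; 0.0899 0.2298]
step 2: x^-=[3.5354, 4.2329]  P^-=[0.3802 0.1417; 0.1417 0.7707]  S=[0.6229 -0.1631; -0.1631 0.9780]  K=[0.5866 0.1610; 0.0700 0.7693]  nu=[-3.7579, -6.7504]  x^+=[0.2440, -1.2234]  P^+=[0.1713 0.0704; 0.0704 0.2064]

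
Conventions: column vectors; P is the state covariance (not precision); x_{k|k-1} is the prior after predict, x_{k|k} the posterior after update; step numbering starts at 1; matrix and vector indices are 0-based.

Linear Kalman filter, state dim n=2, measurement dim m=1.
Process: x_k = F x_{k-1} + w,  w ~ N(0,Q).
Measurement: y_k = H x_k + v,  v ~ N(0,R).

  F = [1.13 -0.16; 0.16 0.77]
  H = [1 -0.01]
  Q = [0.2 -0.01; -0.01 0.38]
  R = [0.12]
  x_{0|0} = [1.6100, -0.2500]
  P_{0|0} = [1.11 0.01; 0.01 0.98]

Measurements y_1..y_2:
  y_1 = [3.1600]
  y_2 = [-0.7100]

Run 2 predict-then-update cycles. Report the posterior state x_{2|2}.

step 1: x^-=[1.8593, 0.0651]  P^-=[1.6388 0.0784; 0.0784 0.9919]  S=[1.7574]  K=[0.9321; 0.0390]  nu=[1.3014]  x^+=[3.0723, 0.1158]  P^+=[0.1120 0.0146; 0.0146 0.9893]
step 2: x^-=[3.4532, 0.5807]  P^-=[0.3631 -0.0993; -0.0993 0.9730]  S=[0.4852]  K=[0.7504; -0.2248]  nu=[-4.1574]  x^+=[0.3335, 1.5152]  P^+=[0.0899 -0.0175; -0.0175 0.9485]

x_post = [0.3335, 1.5152]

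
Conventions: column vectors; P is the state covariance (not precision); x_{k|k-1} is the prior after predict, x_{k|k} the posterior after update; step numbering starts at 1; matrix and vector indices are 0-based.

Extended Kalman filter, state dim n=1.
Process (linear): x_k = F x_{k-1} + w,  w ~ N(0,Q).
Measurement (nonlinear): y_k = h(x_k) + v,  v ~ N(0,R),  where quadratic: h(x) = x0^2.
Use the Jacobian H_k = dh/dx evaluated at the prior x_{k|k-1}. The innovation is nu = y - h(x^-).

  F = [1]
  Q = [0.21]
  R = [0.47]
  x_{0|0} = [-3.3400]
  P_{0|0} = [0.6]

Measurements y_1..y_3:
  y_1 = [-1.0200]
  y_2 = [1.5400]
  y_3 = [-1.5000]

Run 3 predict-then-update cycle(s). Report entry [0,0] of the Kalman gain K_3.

step 1: x^-=[-3.3400]  P^-=[0.8100]  H_jac=[-6.6800]  S=[36.6141]  K=[-0.1478]  nu=[-12.1756]  x^+=[-1.5407]  P^+=[0.0104]
step 2: x^-=[-1.5407]  P^-=[0.2204]  H_jac=[-3.0814]  S=[2.5627]  K=[-0.2650]  nu=[-0.8338]  x^+=[-1.3197]  P^+=[0.0404]
step 3: x^-=[-1.3197]  P^-=[0.2504]  H_jac=[-2.6395]  S=[2.2147]  K=[-0.2985]  nu=[-3.2417]  x^+=[-0.3522]  P^+=[0.0531]

K[0,0] = -0.2985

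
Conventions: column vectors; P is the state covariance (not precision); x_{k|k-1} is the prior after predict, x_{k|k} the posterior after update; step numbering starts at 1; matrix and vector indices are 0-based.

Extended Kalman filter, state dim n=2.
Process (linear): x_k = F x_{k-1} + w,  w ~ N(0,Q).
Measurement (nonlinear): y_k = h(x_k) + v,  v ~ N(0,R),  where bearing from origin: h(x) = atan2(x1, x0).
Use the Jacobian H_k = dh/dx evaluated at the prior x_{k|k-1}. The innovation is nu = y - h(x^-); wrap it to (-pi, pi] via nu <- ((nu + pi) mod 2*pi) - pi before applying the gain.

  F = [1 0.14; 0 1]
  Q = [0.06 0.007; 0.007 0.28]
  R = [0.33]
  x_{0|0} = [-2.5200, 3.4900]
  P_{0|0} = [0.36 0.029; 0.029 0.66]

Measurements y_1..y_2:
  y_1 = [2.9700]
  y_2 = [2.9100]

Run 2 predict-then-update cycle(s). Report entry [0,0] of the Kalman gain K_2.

step 1: x^-=[-2.0314, 3.4900]  P^-=[0.4411 0.1284; 0.1284 0.9400]  H_jac=[-0.2140 -0.1246]  S=[0.3716]  K=[-0.2970; -0.3890]  nu=[0.8721]  x^+=[-2.2904, 3.1507]  P^+=[0.4083 0.0855; 0.0855 0.8838]
step 2: x^-=[-1.8493, 3.1507]  P^-=[0.5095 0.2162; 0.2162 1.1638]  H_jac=[-0.2361 -0.1386]  S=[0.3949]  K=[-0.3804; -0.5376]  nu=[0.8084]  x^+=[-2.1569, 2.7161]  P^+=[0.4524 0.1354; 0.1354 1.0496]

K[0,0] = -0.3804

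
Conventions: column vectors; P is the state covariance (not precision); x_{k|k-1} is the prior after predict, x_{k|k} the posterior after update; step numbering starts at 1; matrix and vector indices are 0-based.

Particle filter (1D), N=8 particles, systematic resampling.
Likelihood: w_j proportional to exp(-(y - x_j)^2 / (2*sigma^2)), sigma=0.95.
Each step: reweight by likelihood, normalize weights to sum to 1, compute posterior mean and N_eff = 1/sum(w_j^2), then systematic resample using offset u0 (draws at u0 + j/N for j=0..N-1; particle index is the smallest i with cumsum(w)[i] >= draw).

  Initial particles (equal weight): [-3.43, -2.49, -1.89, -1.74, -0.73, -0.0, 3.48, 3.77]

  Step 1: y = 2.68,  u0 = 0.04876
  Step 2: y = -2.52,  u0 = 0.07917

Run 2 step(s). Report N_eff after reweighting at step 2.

N_eff = 5.8005

step 1: w=[0.0000, 0.0000, 0.0000, 0.0000, 0.0013, 0.0151, 0.5659, 0.4177]  mean=3.5431  Neff=2.0204  idx=[6, 6, 6, 6, 6, 7, 7, 7]
step 2: w=[0.1846, 0.1846, 0.1846, 0.1846, 0.1846, 0.0256, 0.0256, 0.0256]  mean=3.5023  Neff=5.8005  idx=[0, 1, 1, 2, 3, 3, 4, 6]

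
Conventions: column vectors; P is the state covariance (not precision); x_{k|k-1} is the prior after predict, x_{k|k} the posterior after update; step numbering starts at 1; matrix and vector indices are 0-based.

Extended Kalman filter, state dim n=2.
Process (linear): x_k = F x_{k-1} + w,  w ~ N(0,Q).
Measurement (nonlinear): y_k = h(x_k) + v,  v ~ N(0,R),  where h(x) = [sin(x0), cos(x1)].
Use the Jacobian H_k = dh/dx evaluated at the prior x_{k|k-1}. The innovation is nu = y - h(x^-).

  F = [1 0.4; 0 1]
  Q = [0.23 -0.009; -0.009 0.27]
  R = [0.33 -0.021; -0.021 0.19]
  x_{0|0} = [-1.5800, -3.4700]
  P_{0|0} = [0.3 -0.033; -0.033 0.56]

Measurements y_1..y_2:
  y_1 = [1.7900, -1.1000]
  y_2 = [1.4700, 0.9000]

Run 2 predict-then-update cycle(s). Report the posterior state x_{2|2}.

x_post = [-5.3085, -5.3139]

step 1: x^-=[-2.9680, -3.4700]  P^-=[0.5932 0.1820; 0.1820 0.8300]  H_jac=[-0.9850 0.0000; 0.0000 -0.3225]  S=[0.9055 0.0368; 0.0368 0.2763]  K=[-0.6401 -0.1271; -0.1594 -0.9475]  nu=[1.9627, -0.1534]  x^+=[-4.2048, -3.6376]  P^+=[0.2117 0.0332; 0.0332 0.5478]
step 2: x^-=[-5.6598, -3.6376]  P^-=[0.5560 0.2433; 0.2433 0.8178]  H_jac=[0.8119 0.0000; 0.0000 -0.4759]  S=[0.6965 -0.1150; -0.1150 0.3752]  K=[0.6290 -0.1158; 0.1184 -1.0009]  nu=[0.8862, 1.7795]  x^+=[-5.3085, -5.3139]  P^+=[0.2586 0.0740; 0.0740 0.4049]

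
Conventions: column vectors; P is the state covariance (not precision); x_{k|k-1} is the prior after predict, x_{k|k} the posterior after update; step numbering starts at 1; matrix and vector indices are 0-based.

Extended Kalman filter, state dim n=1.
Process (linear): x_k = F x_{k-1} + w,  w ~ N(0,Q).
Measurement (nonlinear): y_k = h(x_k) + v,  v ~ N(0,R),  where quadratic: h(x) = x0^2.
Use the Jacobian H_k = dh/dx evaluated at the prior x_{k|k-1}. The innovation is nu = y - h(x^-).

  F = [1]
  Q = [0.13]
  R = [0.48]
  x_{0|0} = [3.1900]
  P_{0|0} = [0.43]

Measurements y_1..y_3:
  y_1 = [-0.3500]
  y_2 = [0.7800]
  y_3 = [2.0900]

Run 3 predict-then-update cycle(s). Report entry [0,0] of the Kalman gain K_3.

K[0,0] = 0.2795

step 1: x^-=[3.1900]  P^-=[0.5600]  H_jac=[6.3800]  S=[23.2745]  K=[0.1535]  nu=[-10.5261]  x^+=[1.5742]  P^+=[0.0115]
step 2: x^-=[1.5742]  P^-=[0.1415]  H_jac=[3.1483]  S=[1.8830]  K=[0.2367]  nu=[-1.6980]  x^+=[1.1723]  P^+=[0.0361]
step 3: x^-=[1.1723]  P^-=[0.1661]  H_jac=[2.3446]  S=[1.3930]  K=[0.2795]  nu=[0.7157]  x^+=[1.3724]  P^+=[0.0572]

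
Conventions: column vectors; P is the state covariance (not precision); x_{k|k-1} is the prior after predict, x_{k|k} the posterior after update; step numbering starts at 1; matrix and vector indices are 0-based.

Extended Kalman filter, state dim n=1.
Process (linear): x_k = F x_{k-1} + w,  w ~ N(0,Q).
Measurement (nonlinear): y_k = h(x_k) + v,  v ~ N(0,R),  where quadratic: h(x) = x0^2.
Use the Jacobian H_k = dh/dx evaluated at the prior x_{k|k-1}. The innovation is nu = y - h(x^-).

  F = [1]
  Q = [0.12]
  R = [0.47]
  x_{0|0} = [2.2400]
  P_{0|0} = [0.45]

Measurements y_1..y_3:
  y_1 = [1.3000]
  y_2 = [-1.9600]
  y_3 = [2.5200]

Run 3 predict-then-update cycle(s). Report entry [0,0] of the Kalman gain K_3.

step 1: x^-=[2.2400]  P^-=[0.5700]  H_jac=[4.4800]  S=[11.9101]  K=[0.2144]  nu=[-3.7176]  x^+=[1.4429]  P^+=[0.0225]
step 2: x^-=[1.4429]  P^-=[0.1425]  H_jac=[2.8859]  S=[1.6567]  K=[0.2482]  nu=[-4.0420]  x^+=[0.4396]  P^+=[0.0404]
step 3: x^-=[0.4396]  P^-=[0.1604]  H_jac=[0.8793]  S=[0.5940]  K=[0.2375]  nu=[2.3267]  x^+=[0.9921]  P^+=[0.1269]

K[0,0] = 0.2375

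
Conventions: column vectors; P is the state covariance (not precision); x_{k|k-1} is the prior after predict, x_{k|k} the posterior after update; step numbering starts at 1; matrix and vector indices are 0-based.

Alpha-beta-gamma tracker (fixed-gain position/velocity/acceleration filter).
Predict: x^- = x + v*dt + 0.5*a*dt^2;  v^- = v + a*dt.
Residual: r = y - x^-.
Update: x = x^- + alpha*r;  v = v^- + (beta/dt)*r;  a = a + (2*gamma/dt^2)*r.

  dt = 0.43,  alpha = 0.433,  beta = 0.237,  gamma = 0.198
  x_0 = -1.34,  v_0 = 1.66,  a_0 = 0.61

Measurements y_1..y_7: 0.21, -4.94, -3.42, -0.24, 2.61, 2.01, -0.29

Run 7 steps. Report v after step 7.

step 1: x_pred=-0.5698  r=0.7798  x^+=-0.2321  v^+=2.3521  a^+=2.2801
step 2: x_pred=0.9900  r=-5.9300  x^+=-1.5777  v^+=0.0641  a^+=-10.4203
step 3: x_pred=-2.5134  r=-0.9066  x^+=-2.9060  v^+=-4.9163  a^+=-12.3618
step 4: x_pred=-6.1628  r=5.9228  x^+=-3.5982  v^+=-6.9674  a^+=0.3231
step 5: x_pred=-6.5644  r=9.1744  x^+=-2.5919  v^+=-1.7719  a^+=19.9718
step 6: x_pred=-1.5074  r=3.5174  x^+=0.0156  v^+=8.7546  a^+=27.5050
step 7: x_pred=6.3229  r=-6.6129  x^+=3.4595  v^+=16.9369  a^+=13.3420

v_post = 16.9369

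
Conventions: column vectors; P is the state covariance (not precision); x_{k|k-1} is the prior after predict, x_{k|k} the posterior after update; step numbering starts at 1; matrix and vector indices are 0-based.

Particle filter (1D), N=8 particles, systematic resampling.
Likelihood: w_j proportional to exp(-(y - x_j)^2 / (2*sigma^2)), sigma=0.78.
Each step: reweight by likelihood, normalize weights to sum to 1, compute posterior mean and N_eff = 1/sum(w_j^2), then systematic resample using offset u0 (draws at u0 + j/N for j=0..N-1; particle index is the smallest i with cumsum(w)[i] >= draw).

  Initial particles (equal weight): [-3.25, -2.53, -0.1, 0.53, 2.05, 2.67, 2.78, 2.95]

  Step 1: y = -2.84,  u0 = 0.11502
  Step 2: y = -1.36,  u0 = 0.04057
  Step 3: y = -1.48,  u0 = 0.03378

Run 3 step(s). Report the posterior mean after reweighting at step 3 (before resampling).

post_mean = -2.5489

step 1: w=[0.4846, 0.5142, 0.0012, 0.0000, 0.0000, 0.0000, 0.0000, 0.0000]  mean=-2.8760  Neff=2.0031  idx=[0, 0, 0, 1, 1, 1, 1, 1]
step 2: w=[0.0298, 0.0298, 0.0298, 0.1821, 0.1821, 0.1821, 0.1821, 0.1821]  mean=-2.5943  Neff=5.9342  idx=[1, 3, 4, 4, 5, 6, 6, 7]
step 3: w=[0.0262, 0.1391, 0.1391, 0.1391, 0.1391, 0.1391, 0.1391, 0.1391]  mean=-2.5489  Neff=7.3448  idx=[1, 1, 2, 3, 4, 5, 6, 7]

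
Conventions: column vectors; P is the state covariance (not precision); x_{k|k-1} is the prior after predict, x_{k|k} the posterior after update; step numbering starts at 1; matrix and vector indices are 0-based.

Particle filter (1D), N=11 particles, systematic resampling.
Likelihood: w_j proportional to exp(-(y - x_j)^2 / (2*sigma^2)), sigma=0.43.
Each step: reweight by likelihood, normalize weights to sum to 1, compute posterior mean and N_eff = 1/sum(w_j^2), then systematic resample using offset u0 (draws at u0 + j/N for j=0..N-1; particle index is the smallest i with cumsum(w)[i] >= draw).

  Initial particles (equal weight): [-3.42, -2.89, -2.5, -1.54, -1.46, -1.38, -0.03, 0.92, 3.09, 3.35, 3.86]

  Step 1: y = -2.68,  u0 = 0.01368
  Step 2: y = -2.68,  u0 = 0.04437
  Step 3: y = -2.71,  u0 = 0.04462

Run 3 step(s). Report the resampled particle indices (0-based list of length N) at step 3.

resampled_idx = [1, 2, 3, 3, 4, 5, 6, 7, 8, 9, 10]

step 1: w=[0.1089, 0.4249, 0.4385, 0.0142, 0.0086, 0.0050, 0.0000, 0.0000, 0.0000, 0.0000, 0.0000]  mean=-2.7377  Neff=2.5977  idx=[0, 0, 1, 1, 1, 1, 2, 2, 2, 2, 2]
step 2: w=[0.0265, 0.0265, 0.1034, 0.1034, 0.1034, 0.1034, 0.1067, 0.1067, 0.1067, 0.1067, 0.1067]  mean=-2.7100  Neff=9.8934  idx=[1, 2, 3, 4, 5, 6, 7, 8, 8, 9, 10]
step 3: w=[0.0277, 0.0991, 0.0991, 0.0991, 0.0991, 0.0960, 0.0960, 0.0960, 0.0960, 0.0960, 0.0960]  mean=-2.6800  Neff=10.4898  idx=[1, 2, 3, 3, 4, 5, 6, 7, 8, 9, 10]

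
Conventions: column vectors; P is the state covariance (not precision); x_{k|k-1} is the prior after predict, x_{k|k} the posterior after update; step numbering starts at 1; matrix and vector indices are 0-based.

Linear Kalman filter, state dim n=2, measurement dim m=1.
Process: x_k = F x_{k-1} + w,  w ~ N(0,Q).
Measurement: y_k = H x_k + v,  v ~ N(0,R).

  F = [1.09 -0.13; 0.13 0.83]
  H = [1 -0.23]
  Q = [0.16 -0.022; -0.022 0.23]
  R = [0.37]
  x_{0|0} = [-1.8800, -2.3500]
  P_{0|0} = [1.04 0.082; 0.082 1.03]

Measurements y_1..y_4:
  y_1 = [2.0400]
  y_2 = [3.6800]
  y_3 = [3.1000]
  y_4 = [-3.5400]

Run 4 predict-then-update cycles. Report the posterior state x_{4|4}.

step 1: x^-=[-1.7437, -2.1949]  P^-=[1.3898 0.0870; 0.0870 0.9748]  S=[1.7713]  K=[0.7733; -0.0774]  nu=[3.2789]  x^+=[0.7919, -2.4488]  P^+=[0.3305 0.1931; 0.1931 0.9642]
step 2: x^-=[1.1815, -1.9296]  P^-=[0.5143 0.0922; 0.0922 0.9415]  S=[0.8917]  K=[0.5530; -0.1394]  nu=[2.0547]  x^+=[2.3177, -2.2160]  P^+=[0.2416 0.1610; 0.1610 0.9242]
step 3: x^-=[2.8144, -1.5380]  P^-=[0.4171 0.0554; 0.0554 0.9055]  S=[0.8095]  K=[0.4995; -0.1888]  nu=[-0.0681]  x^+=[2.7803, -1.5251]  P^+=[0.2151 0.1318; 0.1318 0.8766]
step 4: x^-=[3.2288, -0.9044]  P^-=[0.3931 0.0309; 0.0309 0.8660]  S=[0.7947]  K=[0.4857; -0.2118]  nu=[-6.9769]  x^+=[-0.1597, 0.5732]  P^+=[0.2056 0.1126; 0.1126 0.8303]

x_post = [-0.1597, 0.5732]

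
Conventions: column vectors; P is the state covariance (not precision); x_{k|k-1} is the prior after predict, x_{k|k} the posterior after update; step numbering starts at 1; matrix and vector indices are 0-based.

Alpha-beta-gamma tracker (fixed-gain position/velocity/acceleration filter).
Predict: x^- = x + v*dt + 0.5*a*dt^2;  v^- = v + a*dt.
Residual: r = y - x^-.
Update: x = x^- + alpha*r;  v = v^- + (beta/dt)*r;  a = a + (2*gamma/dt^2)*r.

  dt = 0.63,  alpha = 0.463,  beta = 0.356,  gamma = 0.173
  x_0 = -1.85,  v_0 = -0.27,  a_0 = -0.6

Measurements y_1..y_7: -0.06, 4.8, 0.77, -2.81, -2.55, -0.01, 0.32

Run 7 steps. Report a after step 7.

step 1: x_pred=-2.1392  r=2.0792  x^+=-1.1765  v^+=0.5269  a^+=1.2125
step 2: x_pred=-0.6039  r=5.4039  x^+=1.8981  v^+=4.3444  a^+=5.9234
step 3: x_pred=5.8106  r=-5.0406  x^+=3.4768  v^+=5.2279  a^+=1.5293
step 4: x_pred=7.0739  r=-9.8839  x^+=2.4976  v^+=0.6062  a^+=-7.0870
step 5: x_pred=1.4731  r=-4.0231  x^+=-0.3896  v^+=-6.1320  a^+=-10.5942
step 6: x_pred=-6.3552  r=6.3452  x^+=-3.4174  v^+=-9.2208  a^+=-5.0627
step 7: x_pred=-10.2312  r=10.5512  x^+=-5.3460  v^+=-6.4481  a^+=4.1353

a_post = 4.1353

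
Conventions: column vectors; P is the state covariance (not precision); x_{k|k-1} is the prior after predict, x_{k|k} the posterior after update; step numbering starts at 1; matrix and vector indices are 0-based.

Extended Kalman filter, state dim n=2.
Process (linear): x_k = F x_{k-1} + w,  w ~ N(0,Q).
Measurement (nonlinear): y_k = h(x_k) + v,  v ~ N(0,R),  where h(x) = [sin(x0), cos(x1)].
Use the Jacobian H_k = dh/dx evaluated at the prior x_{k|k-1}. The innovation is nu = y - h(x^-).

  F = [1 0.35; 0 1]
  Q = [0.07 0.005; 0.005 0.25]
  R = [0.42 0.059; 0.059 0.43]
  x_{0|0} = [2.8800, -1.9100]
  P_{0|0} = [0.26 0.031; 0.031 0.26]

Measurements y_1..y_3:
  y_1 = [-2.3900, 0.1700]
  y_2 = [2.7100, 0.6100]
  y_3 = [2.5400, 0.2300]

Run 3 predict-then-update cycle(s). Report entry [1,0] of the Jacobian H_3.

step 1: x^-=[2.2115, -1.9100]  P^-=[0.3836 0.1270; 0.1270 0.5100]  H_jac=[-0.5978 0.0000; 0.0000 0.9430]  S=[0.5570 -0.0126; -0.0126 0.8835]  K=[-0.4086 0.1297; -0.1240 0.5426]  nu=[-3.1917, 0.5027]  x^+=[3.5810, -1.2414]  P^+=[0.2743 0.0336; 0.0336 0.2396]
step 2: x^-=[3.1465, -1.2414]  P^-=[0.3972 0.1225; 0.1225 0.4896]  H_jac=[-1.0000 0.0000; 0.0000 0.9462]  S=[0.8172 -0.0569; -0.0569 0.8684]  K=[-0.4789 0.1021; -0.1132 0.5261]  nu=[2.7149, 0.2865]  x^+=[1.8755, -1.3981]  P^+=[0.1951 0.0165; 0.0165 0.2320]
step 3: x^-=[1.3861, -1.3981]  P^-=[0.3051 0.1027; 0.1027 0.4820]  H_jac=[0.1836 0.0000; 0.0000 0.9851]  S=[0.4303 0.0776; 0.0776 0.8978]  K=[0.1116 0.1031; -0.0523 0.5334]  nu=[1.5570, 0.0582]  x^+=[1.5659, -1.4486]  P^+=[0.2884 0.0517; 0.0517 0.2297]

H_jac[1,0] = 0.0000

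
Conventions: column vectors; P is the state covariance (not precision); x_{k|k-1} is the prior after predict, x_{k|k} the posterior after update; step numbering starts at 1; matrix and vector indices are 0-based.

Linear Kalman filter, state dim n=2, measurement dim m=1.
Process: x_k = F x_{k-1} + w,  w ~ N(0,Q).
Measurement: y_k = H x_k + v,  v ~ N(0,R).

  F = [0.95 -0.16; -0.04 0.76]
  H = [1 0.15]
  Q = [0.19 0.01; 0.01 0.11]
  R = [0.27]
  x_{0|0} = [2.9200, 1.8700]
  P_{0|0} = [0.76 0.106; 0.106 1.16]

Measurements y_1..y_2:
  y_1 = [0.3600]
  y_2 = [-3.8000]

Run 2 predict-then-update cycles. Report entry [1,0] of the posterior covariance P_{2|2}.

step 1: x^-=[2.4748, 1.3044]  P^-=[0.8734 -0.0827; -0.0827 0.7748]  S=[1.1360]  K=[0.7579; 0.0295]  nu=[-2.3105]  x^+=[0.7237, 1.2363]  P^+=[0.2208 -0.1081; -0.1081 0.7738]
step 2: x^-=[0.4897, 0.9106]  P^-=[0.4420 -0.1712; -0.1712 0.5639]  S=[0.6733]  K=[0.6183; -0.1287]  nu=[-4.4263]  x^+=[-2.2471, 1.4803]  P^+=[0.1846 -0.1177; -0.1177 0.5527]

P_post[1,0] = -0.1177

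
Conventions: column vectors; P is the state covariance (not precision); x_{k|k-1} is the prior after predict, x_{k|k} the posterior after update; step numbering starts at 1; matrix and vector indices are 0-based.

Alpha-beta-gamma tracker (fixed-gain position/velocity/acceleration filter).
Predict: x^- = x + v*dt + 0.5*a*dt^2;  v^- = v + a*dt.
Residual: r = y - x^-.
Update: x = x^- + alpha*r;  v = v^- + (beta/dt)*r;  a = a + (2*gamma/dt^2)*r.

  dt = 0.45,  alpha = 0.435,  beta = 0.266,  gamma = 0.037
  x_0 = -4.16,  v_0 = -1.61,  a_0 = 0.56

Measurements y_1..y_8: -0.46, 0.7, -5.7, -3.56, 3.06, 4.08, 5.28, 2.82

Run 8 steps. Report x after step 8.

step 1: x_pred=-4.8278  r=4.3678  x^+=-2.9278  v^+=1.2239  a^+=2.1561
step 2: x_pred=-2.1588  r=2.8588  x^+=-0.9152  v^+=3.8840  a^+=3.2008
step 3: x_pred=1.1567  r=-6.8567  x^+=-1.8260  v^+=1.2713  a^+=0.6952
step 4: x_pred=-1.1835  r=-2.3765  x^+=-2.2173  v^+=0.1793  a^+=-0.1733
step 5: x_pred=-2.1541  r=5.2141  x^+=0.1140  v^+=3.1835  a^+=1.7321
step 6: x_pred=1.7220  r=2.3580  x^+=2.7477  v^+=5.3568  a^+=2.5938
step 7: x_pred=5.4209  r=-0.1409  x^+=5.3596  v^+=6.4408  a^+=2.5423
step 8: x_pred=8.5154  r=-5.6954  x^+=6.0379  v^+=4.2182  a^+=0.4611

x_post = 6.0379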